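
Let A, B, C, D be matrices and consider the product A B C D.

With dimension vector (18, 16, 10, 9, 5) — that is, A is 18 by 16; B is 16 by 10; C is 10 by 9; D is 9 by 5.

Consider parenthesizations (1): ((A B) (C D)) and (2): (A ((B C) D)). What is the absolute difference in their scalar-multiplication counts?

Order (1) = ((A B) (C D)): (A B): 18×16 by 16×10 → 18×10, cost 18·16·10 = 2880; (C D): 10×9 by 9×5 → 10×5, cost 10·9·5 = 450; ((A B) (C D)): 18×10 by 10×5 → 18×5, cost 18·10·5 = 900; cumulative 4230. Total 4230.
Order (2) = (A ((B C) D)): (B C): 16×10 by 10×9 → 16×9, cost 16·10·9 = 1440; ((B C) D): 16×9 by 9×5 → 16×5, cost 16·9·5 = 720; cumulative 2160; (A ((B C) D)): 18×16 by 16×5 → 18×5, cost 18·16·5 = 1440; cumulative 3600. Total 3600.
Difference: |4230 − 3600| = 630.

630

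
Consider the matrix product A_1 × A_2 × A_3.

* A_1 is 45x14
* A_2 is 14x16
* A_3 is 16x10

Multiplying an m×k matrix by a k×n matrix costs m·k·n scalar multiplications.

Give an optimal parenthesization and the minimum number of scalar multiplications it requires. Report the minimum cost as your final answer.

(A_1 × (A_2 × A_3)): cost 8540.
((A_1 × A_2) × A_3): cost 17280.
Optimal: (A_1 × (A_2 × A_3)) with cost 8540.

8540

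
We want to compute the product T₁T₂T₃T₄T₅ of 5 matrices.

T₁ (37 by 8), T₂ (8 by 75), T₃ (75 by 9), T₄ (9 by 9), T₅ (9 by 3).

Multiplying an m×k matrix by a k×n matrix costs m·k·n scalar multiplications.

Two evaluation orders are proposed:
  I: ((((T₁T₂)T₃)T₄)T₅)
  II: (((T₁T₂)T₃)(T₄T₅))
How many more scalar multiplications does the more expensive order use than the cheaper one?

2754

Order I = ((((T₁T₂)T₃)T₄)T₅): (T₁T₂): 37×8 by 8×75 → 37×75, cost 37·8·75 = 22200; ((T₁T₂)T₃): 37×75 by 75×9 → 37×9, cost 37·75·9 = 24975; cumulative 47175; (((T₁T₂)T₃)T₄): 37×9 by 9×9 → 37×9, cost 37·9·9 = 2997; cumulative 50172; ((((T₁T₂)T₃)T₄)T₅): 37×9 by 9×3 → 37×3, cost 37·9·3 = 999; cumulative 51171. Total 51171.
Order II = (((T₁T₂)T₃)(T₄T₅)): (T₁T₂): 37×8 by 8×75 → 37×75, cost 37·8·75 = 22200; ((T₁T₂)T₃): 37×75 by 75×9 → 37×9, cost 37·75·9 = 24975; cumulative 47175; (T₄T₅): 9×9 by 9×3 → 9×3, cost 9·9·3 = 243; (((T₁T₂)T₃)(T₄T₅)): 37×9 by 9×3 → 37×3, cost 37·9·3 = 999; cumulative 48417. Total 48417.
Difference: |51171 − 48417| = 2754.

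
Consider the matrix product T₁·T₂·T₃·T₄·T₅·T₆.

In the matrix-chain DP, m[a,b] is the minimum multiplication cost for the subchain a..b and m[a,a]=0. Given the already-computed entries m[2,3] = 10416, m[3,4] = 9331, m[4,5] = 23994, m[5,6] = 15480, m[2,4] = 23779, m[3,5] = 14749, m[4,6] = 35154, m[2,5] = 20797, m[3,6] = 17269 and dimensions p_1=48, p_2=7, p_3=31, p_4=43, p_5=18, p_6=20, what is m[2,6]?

m[2,6] = min over k∈[2,5] of m[2,k]+m[k+1,6]+p_{1}·p_k·p_{6}.
k=2: 0 + 17269 + 48·7·20 = 23989; k=3: 10416 + 35154 + 48·31·20 = 75330; k=4: 23779 + 15480 + 48·43·20 = 80539; k=5: 20797 + 0 + 48·18·20 = 38077.
Minimum: 23989 at k=2.

23989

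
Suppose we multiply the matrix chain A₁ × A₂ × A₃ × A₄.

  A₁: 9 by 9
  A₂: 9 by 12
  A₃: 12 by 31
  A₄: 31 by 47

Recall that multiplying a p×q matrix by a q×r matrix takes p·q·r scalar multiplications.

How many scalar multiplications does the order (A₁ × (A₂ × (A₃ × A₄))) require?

(A₃ × A₄): 12×31 by 31×47 → 12×47, cost 12·31·47 = 17484
(A₂ × (A₃ × A₄)): 9×12 by 12×47 → 9×47, cost 9·12·47 = 5076; cumulative 22560
(A₁ × (A₂ × (A₃ × A₄))): 9×9 by 9×47 → 9×47, cost 9·9·47 = 3807; cumulative 26367
Total: 26367 scalar multiplications.

26367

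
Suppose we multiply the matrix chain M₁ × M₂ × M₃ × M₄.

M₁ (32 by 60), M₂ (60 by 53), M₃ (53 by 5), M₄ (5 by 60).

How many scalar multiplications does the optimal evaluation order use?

Adjacent pairs: M₁M₂ = 32·60·53 = 101760; M₂M₃ = 60·53·5 = 15900; M₃M₄ = 53·5·60 = 15900.
Length 3: M₁..M₃: k=1: 0+15900+32·60·5=25500; k=2: 101760+0+32·53·5=110240 → min 25500 | M₂..M₄: k=2: 0+15900+60·53·60=206700; k=3: 15900+0+60·5·60=33900 → min 33900.
Length 4: M₁..M₄: k=1: 0+33900+32·60·60=149100; k=2: 101760+15900+32·53·60=219420; k=3: 25500+0+32·5·60=35100 → min 35100.
Optimal order: ((M₁ × (M₂ × M₃)) × M₄) with cost 35100.

35100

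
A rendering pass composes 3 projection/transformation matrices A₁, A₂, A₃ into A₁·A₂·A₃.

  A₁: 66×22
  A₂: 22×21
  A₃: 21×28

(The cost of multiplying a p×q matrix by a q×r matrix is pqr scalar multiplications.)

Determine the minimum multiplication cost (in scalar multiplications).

53592

Order (A₁·(A₂·A₃)): (A₂·A₃): 22×21 by 21×28 → 22×28, cost 22·21·28 = 12936; (A₁·(A₂·A₃)): 66×22 by 22×28 → 66×28, cost 66·22·28 = 40656; cumulative 53592. Total 53592.
Order ((A₁·A₂)·A₃): (A₁·A₂): 66×22 by 22×21 → 66×21, cost 66·22·21 = 30492; ((A₁·A₂)·A₃): 66×21 by 21×28 → 66×28, cost 66·21·28 = 38808; cumulative 69300. Total 69300.
Minimum: 53592.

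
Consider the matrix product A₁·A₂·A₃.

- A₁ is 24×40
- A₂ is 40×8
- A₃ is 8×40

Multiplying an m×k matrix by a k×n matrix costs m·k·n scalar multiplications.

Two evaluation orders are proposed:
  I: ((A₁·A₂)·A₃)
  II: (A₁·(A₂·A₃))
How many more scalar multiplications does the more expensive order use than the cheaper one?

Order I = ((A₁·A₂)·A₃): (A₁·A₂): 24×40 by 40×8 → 24×8, cost 24·40·8 = 7680; ((A₁·A₂)·A₃): 24×8 by 8×40 → 24×40, cost 24·8·40 = 7680; cumulative 15360. Total 15360.
Order II = (A₁·(A₂·A₃)): (A₂·A₃): 40×8 by 8×40 → 40×40, cost 40·8·40 = 12800; (A₁·(A₂·A₃)): 24×40 by 40×40 → 24×40, cost 24·40·40 = 38400; cumulative 51200. Total 51200.
Difference: |15360 − 51200| = 35840.

35840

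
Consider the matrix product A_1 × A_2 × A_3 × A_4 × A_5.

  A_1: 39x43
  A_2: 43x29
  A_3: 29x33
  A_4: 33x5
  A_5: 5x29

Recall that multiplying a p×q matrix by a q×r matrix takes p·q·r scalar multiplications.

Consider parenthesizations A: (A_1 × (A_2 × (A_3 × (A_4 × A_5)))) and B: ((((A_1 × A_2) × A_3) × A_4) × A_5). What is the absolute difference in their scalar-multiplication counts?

Order A = (A_1 × (A_2 × (A_3 × (A_4 × A_5)))): (A_4 × A_5): 33×5 by 5×29 → 33×29, cost 33·5·29 = 4785; (A_3 × (A_4 × A_5)): 29×33 by 33×29 → 29×29, cost 29·33·29 = 27753; cumulative 32538; (A_2 × (A_3 × (A_4 × A_5))): 43×29 by 29×29 → 43×29, cost 43·29·29 = 36163; cumulative 68701; (A_1 × (A_2 × (A_3 × (A_4 × A_5)))): 39×43 by 43×29 → 39×29, cost 39·43·29 = 48633; cumulative 117334. Total 117334.
Order B = ((((A_1 × A_2) × A_3) × A_4) × A_5): (A_1 × A_2): 39×43 by 43×29 → 39×29, cost 39·43·29 = 48633; ((A_1 × A_2) × A_3): 39×29 by 29×33 → 39×33, cost 39·29·33 = 37323; cumulative 85956; (((A_1 × A_2) × A_3) × A_4): 39×33 by 33×5 → 39×5, cost 39·33·5 = 6435; cumulative 92391; ((((A_1 × A_2) × A_3) × A_4) × A_5): 39×5 by 5×29 → 39×29, cost 39·5·29 = 5655; cumulative 98046. Total 98046.
Difference: |117334 − 98046| = 19288.

19288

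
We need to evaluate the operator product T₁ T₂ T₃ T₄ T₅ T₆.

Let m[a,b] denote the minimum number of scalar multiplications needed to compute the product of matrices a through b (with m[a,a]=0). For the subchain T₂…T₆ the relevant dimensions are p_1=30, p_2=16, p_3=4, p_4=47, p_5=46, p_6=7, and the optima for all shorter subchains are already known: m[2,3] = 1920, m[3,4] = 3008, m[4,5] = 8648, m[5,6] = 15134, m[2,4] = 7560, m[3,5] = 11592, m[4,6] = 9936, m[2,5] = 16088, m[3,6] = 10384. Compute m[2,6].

12696

m[2,6] = min over k∈[2,5] of m[2,k]+m[k+1,6]+p_{1}·p_k·p_{6}.
k=2: 0 + 10384 + 30·16·7 = 13744; k=3: 1920 + 9936 + 30·4·7 = 12696; k=4: 7560 + 15134 + 30·47·7 = 32564; k=5: 16088 + 0 + 30·46·7 = 25748.
Minimum: 12696 at k=3.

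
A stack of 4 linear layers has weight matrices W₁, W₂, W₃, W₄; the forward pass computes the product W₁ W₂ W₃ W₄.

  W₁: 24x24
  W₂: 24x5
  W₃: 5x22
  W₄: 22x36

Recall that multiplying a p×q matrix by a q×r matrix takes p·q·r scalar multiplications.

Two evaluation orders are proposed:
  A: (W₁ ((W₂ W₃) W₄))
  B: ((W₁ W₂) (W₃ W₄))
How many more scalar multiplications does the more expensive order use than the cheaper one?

Order A = (W₁ ((W₂ W₃) W₄)): (W₂ W₃): 24×5 by 5×22 → 24×22, cost 24·5·22 = 2640; ((W₂ W₃) W₄): 24×22 by 22×36 → 24×36, cost 24·22·36 = 19008; cumulative 21648; (W₁ ((W₂ W₃) W₄)): 24×24 by 24×36 → 24×36, cost 24·24·36 = 20736; cumulative 42384. Total 42384.
Order B = ((W₁ W₂) (W₃ W₄)): (W₁ W₂): 24×24 by 24×5 → 24×5, cost 24·24·5 = 2880; (W₃ W₄): 5×22 by 22×36 → 5×36, cost 5·22·36 = 3960; ((W₁ W₂) (W₃ W₄)): 24×5 by 5×36 → 24×36, cost 24·5·36 = 4320; cumulative 11160. Total 11160.
Difference: |42384 − 11160| = 31224.

31224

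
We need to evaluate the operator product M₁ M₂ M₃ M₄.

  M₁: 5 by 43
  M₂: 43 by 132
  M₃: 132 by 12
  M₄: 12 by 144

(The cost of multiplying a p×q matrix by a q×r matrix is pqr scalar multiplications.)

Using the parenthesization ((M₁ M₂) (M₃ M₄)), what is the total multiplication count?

(M₁ M₂): 5×43 by 43×132 → 5×132, cost 5·43·132 = 28380
(M₃ M₄): 132×12 by 12×144 → 132×144, cost 132·12·144 = 228096
((M₁ M₂) (M₃ M₄)): 5×132 by 132×144 → 5×144, cost 5·132·144 = 95040; cumulative 351516
Total: 351516 scalar multiplications.

351516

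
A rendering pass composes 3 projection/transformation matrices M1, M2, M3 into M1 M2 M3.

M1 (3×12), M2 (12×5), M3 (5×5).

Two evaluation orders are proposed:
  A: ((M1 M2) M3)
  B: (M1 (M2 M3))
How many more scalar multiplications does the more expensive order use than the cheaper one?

Order A = ((M1 M2) M3): (M1 M2): 3×12 by 12×5 → 3×5, cost 3·12·5 = 180; ((M1 M2) M3): 3×5 by 5×5 → 3×5, cost 3·5·5 = 75; cumulative 255. Total 255.
Order B = (M1 (M2 M3)): (M2 M3): 12×5 by 5×5 → 12×5, cost 12·5·5 = 300; (M1 (M2 M3)): 3×12 by 12×5 → 3×5, cost 3·12·5 = 180; cumulative 480. Total 480.
Difference: |255 − 480| = 225.

225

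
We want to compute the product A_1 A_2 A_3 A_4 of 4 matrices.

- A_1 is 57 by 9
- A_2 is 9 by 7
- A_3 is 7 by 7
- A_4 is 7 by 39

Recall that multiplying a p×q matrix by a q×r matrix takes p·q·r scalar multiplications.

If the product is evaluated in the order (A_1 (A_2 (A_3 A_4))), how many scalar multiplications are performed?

(A_3 A_4): 7×7 by 7×39 → 7×39, cost 7·7·39 = 1911
(A_2 (A_3 A_4)): 9×7 by 7×39 → 9×39, cost 9·7·39 = 2457; cumulative 4368
(A_1 (A_2 (A_3 A_4))): 57×9 by 9×39 → 57×39, cost 57·9·39 = 20007; cumulative 24375
Total: 24375 scalar multiplications.

24375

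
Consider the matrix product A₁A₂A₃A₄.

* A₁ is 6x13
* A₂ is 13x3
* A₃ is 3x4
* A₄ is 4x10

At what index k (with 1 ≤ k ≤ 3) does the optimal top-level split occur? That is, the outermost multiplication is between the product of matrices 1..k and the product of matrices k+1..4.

2

Adjacent pairs: A₁A₂ = 6·13·3 = 234; A₂A₃ = 13·3·4 = 156; A₃A₄ = 3·4·10 = 120.
Length 3: A₁..A₃: k=1: 0+156+6·13·4=468; k=2: 234+0+6·3·4=306 → min 306 | A₂..A₄: k=2: 0+120+13·3·10=510; k=3: 156+0+13·4·10=676 → min 510.
Top-level splits: k=1: (A₁..A₁)·(A₂..A₄) → 0+510+6·13·10 = 1290; k=2: (A₁..A₂)·(A₃..A₄) → 234+120+6·3·10 = 534; k=3: (A₁..A₃)·(A₄..A₄) → 306+0+6·4·10 = 546.
Best split is after A₂, i.e. k = 2.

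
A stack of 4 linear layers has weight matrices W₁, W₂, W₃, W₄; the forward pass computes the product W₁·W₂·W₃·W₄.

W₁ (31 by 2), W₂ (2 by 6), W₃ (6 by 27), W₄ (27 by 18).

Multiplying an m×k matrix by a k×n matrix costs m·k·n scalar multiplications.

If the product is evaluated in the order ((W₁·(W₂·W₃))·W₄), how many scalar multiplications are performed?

(W₂·W₃): 2×6 by 6×27 → 2×27, cost 2·6·27 = 324
(W₁·(W₂·W₃)): 31×2 by 2×27 → 31×27, cost 31·2·27 = 1674; cumulative 1998
((W₁·(W₂·W₃))·W₄): 31×27 by 27×18 → 31×18, cost 31·27·18 = 15066; cumulative 17064
Total: 17064 scalar multiplications.

17064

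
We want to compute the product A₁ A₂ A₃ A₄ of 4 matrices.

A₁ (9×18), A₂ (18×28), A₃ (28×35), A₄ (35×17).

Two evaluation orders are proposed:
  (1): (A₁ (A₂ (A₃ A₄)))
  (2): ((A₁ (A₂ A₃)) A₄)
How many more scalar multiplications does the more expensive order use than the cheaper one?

683

Order (1) = (A₁ (A₂ (A₃ A₄))): (A₃ A₄): 28×35 by 35×17 → 28×17, cost 28·35·17 = 16660; (A₂ (A₃ A₄)): 18×28 by 28×17 → 18×17, cost 18·28·17 = 8568; cumulative 25228; (A₁ (A₂ (A₃ A₄))): 9×18 by 18×17 → 9×17, cost 9·18·17 = 2754; cumulative 27982. Total 27982.
Order (2) = ((A₁ (A₂ A₃)) A₄): (A₂ A₃): 18×28 by 28×35 → 18×35, cost 18·28·35 = 17640; (A₁ (A₂ A₃)): 9×18 by 18×35 → 9×35, cost 9·18·35 = 5670; cumulative 23310; ((A₁ (A₂ A₃)) A₄): 9×35 by 35×17 → 9×17, cost 9·35·17 = 5355; cumulative 28665. Total 28665.
Difference: |27982 − 28665| = 683.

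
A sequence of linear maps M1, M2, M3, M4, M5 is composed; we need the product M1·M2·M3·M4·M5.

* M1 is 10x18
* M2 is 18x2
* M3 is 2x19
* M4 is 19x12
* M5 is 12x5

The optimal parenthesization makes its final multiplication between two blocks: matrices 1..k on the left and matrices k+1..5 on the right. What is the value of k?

Adjacent pairs: M1M2 = 10·18·2 = 360; M2M3 = 18·2·19 = 684; M3M4 = 2·19·12 = 456; M4M5 = 19·12·5 = 1140.
Length 3: M1..M3: k=1: 0+684+10·18·19=4104; k=2: 360+0+10·2·19=740 → min 740 | M2..M4: k=2: 0+456+18·2·12=888; k=3: 684+0+18·19·12=4788 → min 888 | M3..M5: k=3: 0+1140+2·19·5=1330; k=4: 456+0+2·12·5=576 → min 576.
Length 4: M1..M4: k=1: 0+888+10·18·12=3048; k=2: 360+456+10·2·12=1056; k=3: 740+0+10·19·12=3020 → min 1056 | M2..M5: k=2: 0+576+18·2·5=756; k=3: 684+1140+18·19·5=3534; k=4: 888+0+18·12·5=1968 → min 756.
Top-level splits: k=1: (M1..M1)·(M2..M5) → 0+756+10·18·5 = 1656; k=2: (M1..M2)·(M3..M5) → 360+576+10·2·5 = 1036; k=3: (M1..M3)·(M4..M5) → 740+1140+10·19·5 = 2830; k=4: (M1..M4)·(M5..M5) → 1056+0+10·12·5 = 1656.
Best split is after M2, i.e. k = 2.

2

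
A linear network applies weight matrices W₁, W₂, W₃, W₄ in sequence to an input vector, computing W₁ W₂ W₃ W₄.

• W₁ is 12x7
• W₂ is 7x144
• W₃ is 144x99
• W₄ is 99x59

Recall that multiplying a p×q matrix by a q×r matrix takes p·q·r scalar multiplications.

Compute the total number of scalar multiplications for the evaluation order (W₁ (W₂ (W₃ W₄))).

(W₃ W₄): 144×99 by 99×59 → 144×59, cost 144·99·59 = 841104
(W₂ (W₃ W₄)): 7×144 by 144×59 → 7×59, cost 7·144·59 = 59472; cumulative 900576
(W₁ (W₂ (W₃ W₄))): 12×7 by 7×59 → 12×59, cost 12·7·59 = 4956; cumulative 905532
Total: 905532 scalar multiplications.

905532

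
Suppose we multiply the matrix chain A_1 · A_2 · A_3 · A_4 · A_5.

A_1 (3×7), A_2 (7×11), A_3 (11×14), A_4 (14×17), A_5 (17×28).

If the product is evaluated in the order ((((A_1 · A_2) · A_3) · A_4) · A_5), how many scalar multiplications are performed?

2835

(A_1 · A_2): 3×7 by 7×11 → 3×11, cost 3·7·11 = 231
((A_1 · A_2) · A_3): 3×11 by 11×14 → 3×14, cost 3·11·14 = 462; cumulative 693
(((A_1 · A_2) · A_3) · A_4): 3×14 by 14×17 → 3×17, cost 3·14·17 = 714; cumulative 1407
((((A_1 · A_2) · A_3) · A_4) · A_5): 3×17 by 17×28 → 3×28, cost 3·17·28 = 1428; cumulative 2835
Total: 2835 scalar multiplications.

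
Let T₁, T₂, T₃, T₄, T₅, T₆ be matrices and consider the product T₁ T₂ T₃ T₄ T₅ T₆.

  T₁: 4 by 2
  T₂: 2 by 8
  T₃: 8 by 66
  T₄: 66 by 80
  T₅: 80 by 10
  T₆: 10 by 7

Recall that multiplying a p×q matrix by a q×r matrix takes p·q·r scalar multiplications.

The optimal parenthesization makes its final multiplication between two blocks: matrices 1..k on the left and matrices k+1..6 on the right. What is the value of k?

1

Adjacent pairs: T₁T₂ = 4·2·8 = 64; T₂T₃ = 2·8·66 = 1056; T₃T₄ = 8·66·80 = 42240; T₄T₅ = 66·80·10 = 52800; T₅T₆ = 80·10·7 = 5600.
Length 3: T₁..T₃: k=1: 0+1056+4·2·66=1584; k=2: 64+0+4·8·66=2176 → min 1584 | T₂..T₄: k=2: 0+42240+2·8·80=43520; k=3: 1056+0+2·66·80=11616 → min 11616 | T₃..T₅: k=3: 0+52800+8·66·10=58080; k=4: 42240+0+8·80·10=48640 → min 48640 | T₄..T₆: k=4: 0+5600+66·80·7=42560; k=5: 52800+0+66·10·7=57420 → min 42560.
Length 4: T₁..T₄: k=1: 0+11616+4·2·80=12256; k=2: 64+42240+4·8·80=44864; k=3: 1584+0+4·66·80=22704 → min 12256 | T₂..T₅: k=2: 0+48640+2·8·10=48800; k=3: 1056+52800+2·66·10=55176; k=4: 11616+0+2·80·10=13216 → min 13216 | T₃..T₆: k=3: 0+42560+8·66·7=46256; k=4: 42240+5600+8·80·7=52320; k=5: 48640+0+8·10·7=49200 → min 46256.
Length 5: T₁..T₅: k=1: 0+13216+4·2·10=13296; k=2: 64+48640+4·8·10=49024; k=3: 1584+52800+4·66·10=57024; k=4: 12256+0+4·80·10=15456 → min 13296 | T₂..T₆: k=2: 0+46256+2·8·7=46368; k=3: 1056+42560+2·66·7=44540; k=4: 11616+5600+2·80·7=18336; k=5: 13216+0+2·10·7=13356 → min 13356.
Top-level splits: k=1: (T₁..T₁)·(T₂..T₆) → 0+13356+4·2·7 = 13412; k=2: (T₁..T₂)·(T₃..T₆) → 64+46256+4·8·7 = 46544; k=3: (T₁..T₃)·(T₄..T₆) → 1584+42560+4·66·7 = 45992; k=4: (T₁..T₄)·(T₅..T₆) → 12256+5600+4·80·7 = 20096; k=5: (T₁..T₅)·(T₆..T₆) → 13296+0+4·10·7 = 13576.
Best split is after T₁, i.e. k = 1.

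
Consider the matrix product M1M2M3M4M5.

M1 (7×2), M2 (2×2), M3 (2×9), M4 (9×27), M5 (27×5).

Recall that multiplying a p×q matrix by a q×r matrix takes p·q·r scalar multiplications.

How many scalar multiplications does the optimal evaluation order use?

Adjacent pairs: M1M2 = 7·2·2 = 28; M2M3 = 2·2·9 = 36; M3M4 = 2·9·27 = 486; M4M5 = 9·27·5 = 1215.
Length 3: M1..M3: k=1: 0+36+7·2·9=162; k=2: 28+0+7·2·9=154 → min 154 | M2..M4: k=2: 0+486+2·2·27=594; k=3: 36+0+2·9·27=522 → min 522 | M3..M5: k=3: 0+1215+2·9·5=1305; k=4: 486+0+2·27·5=756 → min 756.
Length 4: M1..M4: k=1: 0+522+7·2·27=900; k=2: 28+486+7·2·27=892; k=3: 154+0+7·9·27=1855 → min 892 | M2..M5: k=2: 0+756+2·2·5=776; k=3: 36+1215+2·9·5=1341; k=4: 522+0+2·27·5=792 → min 776.
Length 5: M1..M5: k=1: 0+776+7·2·5=846; k=2: 28+756+7·2·5=854; k=3: 154+1215+7·9·5=1684; k=4: 892+0+7·27·5=1837 → min 846.
Optimal order: (M1(M2((M3M4)M5))) with cost 846.

846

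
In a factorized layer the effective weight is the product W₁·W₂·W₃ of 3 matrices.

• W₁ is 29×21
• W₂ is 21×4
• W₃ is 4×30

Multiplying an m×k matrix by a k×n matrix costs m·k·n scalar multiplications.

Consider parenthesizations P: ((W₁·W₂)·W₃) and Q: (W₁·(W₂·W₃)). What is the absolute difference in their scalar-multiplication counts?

14874

Order P = ((W₁·W₂)·W₃): (W₁·W₂): 29×21 by 21×4 → 29×4, cost 29·21·4 = 2436; ((W₁·W₂)·W₃): 29×4 by 4×30 → 29×30, cost 29·4·30 = 3480; cumulative 5916. Total 5916.
Order Q = (W₁·(W₂·W₃)): (W₂·W₃): 21×4 by 4×30 → 21×30, cost 21·4·30 = 2520; (W₁·(W₂·W₃)): 29×21 by 21×30 → 29×30, cost 29·21·30 = 18270; cumulative 20790. Total 20790.
Difference: |5916 − 20790| = 14874.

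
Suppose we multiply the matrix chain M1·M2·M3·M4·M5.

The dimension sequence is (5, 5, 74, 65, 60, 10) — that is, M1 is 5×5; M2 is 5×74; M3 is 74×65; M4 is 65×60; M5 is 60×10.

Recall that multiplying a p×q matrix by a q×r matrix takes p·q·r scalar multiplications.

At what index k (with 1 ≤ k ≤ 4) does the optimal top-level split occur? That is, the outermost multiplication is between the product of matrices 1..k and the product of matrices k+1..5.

Adjacent pairs: M1M2 = 5·5·74 = 1850; M2M3 = 5·74·65 = 24050; M3M4 = 74·65·60 = 288600; M4M5 = 65·60·10 = 39000.
Length 3: M1..M3: k=1: 0+24050+5·5·65=25675; k=2: 1850+0+5·74·65=25900 → min 25675 | M2..M4: k=2: 0+288600+5·74·60=310800; k=3: 24050+0+5·65·60=43550 → min 43550 | M3..M5: k=3: 0+39000+74·65·10=87100; k=4: 288600+0+74·60·10=333000 → min 87100.
Length 4: M1..M4: k=1: 0+43550+5·5·60=45050; k=2: 1850+288600+5·74·60=312650; k=3: 25675+0+5·65·60=45175 → min 45050 | M2..M5: k=2: 0+87100+5·74·10=90800; k=3: 24050+39000+5·65·10=66300; k=4: 43550+0+5·60·10=46550 → min 46550.
Top-level splits: k=1: (M1..M1)·(M2..M5) → 0+46550+5·5·10 = 46800; k=2: (M1..M2)·(M3..M5) → 1850+87100+5·74·10 = 92650; k=3: (M1..M3)·(M4..M5) → 25675+39000+5·65·10 = 67925; k=4: (M1..M4)·(M5..M5) → 45050+0+5·60·10 = 48050.
Best split is after M1, i.e. k = 1.

1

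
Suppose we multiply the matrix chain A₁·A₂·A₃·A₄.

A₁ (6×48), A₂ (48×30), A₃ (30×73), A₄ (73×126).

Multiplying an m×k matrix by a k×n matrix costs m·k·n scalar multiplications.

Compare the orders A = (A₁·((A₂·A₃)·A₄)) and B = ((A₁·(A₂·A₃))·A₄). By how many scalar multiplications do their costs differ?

401580

Order A = (A₁·((A₂·A₃)·A₄)): (A₂·A₃): 48×30 by 30×73 → 48×73, cost 48·30·73 = 105120; ((A₂·A₃)·A₄): 48×73 by 73×126 → 48×126, cost 48·73·126 = 441504; cumulative 546624; (A₁·((A₂·A₃)·A₄)): 6×48 by 48×126 → 6×126, cost 6·48·126 = 36288; cumulative 582912. Total 582912.
Order B = ((A₁·(A₂·A₃))·A₄): (A₂·A₃): 48×30 by 30×73 → 48×73, cost 48·30·73 = 105120; (A₁·(A₂·A₃)): 6×48 by 48×73 → 6×73, cost 6·48·73 = 21024; cumulative 126144; ((A₁·(A₂·A₃))·A₄): 6×73 by 73×126 → 6×126, cost 6·73·126 = 55188; cumulative 181332. Total 181332.
Difference: |582912 − 181332| = 401580.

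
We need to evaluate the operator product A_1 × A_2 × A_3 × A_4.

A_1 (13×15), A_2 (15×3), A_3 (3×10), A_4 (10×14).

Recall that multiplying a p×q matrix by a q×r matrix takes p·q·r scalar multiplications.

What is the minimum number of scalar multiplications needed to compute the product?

1551

Adjacent pairs: A_1A_2 = 13·15·3 = 585; A_2A_3 = 15·3·10 = 450; A_3A_4 = 3·10·14 = 420.
Length 3: A_1..A_3: k=1: 0+450+13·15·10=2400; k=2: 585+0+13·3·10=975 → min 975 | A_2..A_4: k=2: 0+420+15·3·14=1050; k=3: 450+0+15·10·14=2550 → min 1050.
Length 4: A_1..A_4: k=1: 0+1050+13·15·14=3780; k=2: 585+420+13·3·14=1551; k=3: 975+0+13·10·14=2795 → min 1551.
Optimal order: ((A_1 × A_2) × (A_3 × A_4)) with cost 1551.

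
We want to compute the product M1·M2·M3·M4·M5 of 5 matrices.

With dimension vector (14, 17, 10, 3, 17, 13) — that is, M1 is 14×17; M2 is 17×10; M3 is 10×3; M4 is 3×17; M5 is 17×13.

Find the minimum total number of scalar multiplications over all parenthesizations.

2433

Adjacent pairs: M1M2 = 14·17·10 = 2380; M2M3 = 17·10·3 = 510; M3M4 = 10·3·17 = 510; M4M5 = 3·17·13 = 663.
Length 3: M1..M3: k=1: 0+510+14·17·3=1224; k=2: 2380+0+14·10·3=2800 → min 1224 | M2..M4: k=2: 0+510+17·10·17=3400; k=3: 510+0+17·3·17=1377 → min 1377 | M3..M5: k=3: 0+663+10·3·13=1053; k=4: 510+0+10·17·13=2720 → min 1053.
Length 4: M1..M4: k=1: 0+1377+14·17·17=5423; k=2: 2380+510+14·10·17=5270; k=3: 1224+0+14·3·17=1938 → min 1938 | M2..M5: k=2: 0+1053+17·10·13=3263; k=3: 510+663+17·3·13=1836; k=4: 1377+0+17·17·13=5134 → min 1836.
Length 5: M1..M5: k=1: 0+1836+14·17·13=4930; k=2: 2380+1053+14·10·13=5253; k=3: 1224+663+14·3·13=2433; k=4: 1938+0+14·17·13=5032 → min 2433.
Optimal order: ((M1·(M2·M3))·(M4·M5)) with cost 2433.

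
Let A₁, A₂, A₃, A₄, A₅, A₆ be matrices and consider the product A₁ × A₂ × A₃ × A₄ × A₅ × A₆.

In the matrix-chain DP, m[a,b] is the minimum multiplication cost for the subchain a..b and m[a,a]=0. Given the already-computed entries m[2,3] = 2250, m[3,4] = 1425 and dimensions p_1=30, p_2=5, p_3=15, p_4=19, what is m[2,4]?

4275

m[2,4] = min over k∈[2,3] of m[2,k]+m[k+1,4]+p_{1}·p_k·p_{4}.
k=2: 0 + 1425 + 30·5·19 = 4275; k=3: 2250 + 0 + 30·15·19 = 10800.
Minimum: 4275 at k=2.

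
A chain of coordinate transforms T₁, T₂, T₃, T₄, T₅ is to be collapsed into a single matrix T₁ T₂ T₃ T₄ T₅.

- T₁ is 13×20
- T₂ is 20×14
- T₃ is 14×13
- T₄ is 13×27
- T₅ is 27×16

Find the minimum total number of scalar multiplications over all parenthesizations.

14326

Adjacent pairs: T₁T₂ = 13·20·14 = 3640; T₂T₃ = 20·14·13 = 3640; T₃T₄ = 14·13·27 = 4914; T₄T₅ = 13·27·16 = 5616.
Length 3: T₁..T₃: k=1: 0+3640+13·20·13=7020; k=2: 3640+0+13·14·13=6006 → min 6006 | T₂..T₄: k=2: 0+4914+20·14·27=12474; k=3: 3640+0+20·13·27=10660 → min 10660 | T₃..T₅: k=3: 0+5616+14·13·16=8528; k=4: 4914+0+14·27·16=10962 → min 8528.
Length 4: T₁..T₄: k=1: 0+10660+13·20·27=17680; k=2: 3640+4914+13·14·27=13468; k=3: 6006+0+13·13·27=10569 → min 10569 | T₂..T₅: k=2: 0+8528+20·14·16=13008; k=3: 3640+5616+20·13·16=13416; k=4: 10660+0+20·27·16=19300 → min 13008.
Length 5: T₁..T₅: k=1: 0+13008+13·20·16=17168; k=2: 3640+8528+13·14·16=15080; k=3: 6006+5616+13·13·16=14326; k=4: 10569+0+13·27·16=16185 → min 14326.
Optimal order: (((T₁ T₂) T₃) (T₄ T₅)) with cost 14326.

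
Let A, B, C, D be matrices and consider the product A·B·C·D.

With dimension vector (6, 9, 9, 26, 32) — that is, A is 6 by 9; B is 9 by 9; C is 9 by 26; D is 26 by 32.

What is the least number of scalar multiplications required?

6882

Adjacent pairs: AB = 6·9·9 = 486; BC = 9·9·26 = 2106; CD = 9·26·32 = 7488.
Length 3: A..C: k=1: 0+2106+6·9·26=3510; k=2: 486+0+6·9·26=1890 → min 1890 | B..D: k=2: 0+7488+9·9·32=10080; k=3: 2106+0+9·26·32=9594 → min 9594.
Length 4: A..D: k=1: 0+9594+6·9·32=11322; k=2: 486+7488+6·9·32=9702; k=3: 1890+0+6·26·32=6882 → min 6882.
Optimal order: (((A·B)·C)·D) with cost 6882.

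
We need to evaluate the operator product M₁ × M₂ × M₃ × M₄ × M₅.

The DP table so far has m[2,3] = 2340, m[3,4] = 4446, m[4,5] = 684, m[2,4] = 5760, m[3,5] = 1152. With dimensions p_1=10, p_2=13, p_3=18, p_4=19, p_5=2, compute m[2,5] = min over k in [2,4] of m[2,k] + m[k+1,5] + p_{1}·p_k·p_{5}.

m[2,5] = min over k∈[2,4] of m[2,k]+m[k+1,5]+p_{1}·p_k·p_{5}.
k=2: 0 + 1152 + 10·13·2 = 1412; k=3: 2340 + 684 + 10·18·2 = 3384; k=4: 5760 + 0 + 10·19·2 = 6140.
Minimum: 1412 at k=2.

1412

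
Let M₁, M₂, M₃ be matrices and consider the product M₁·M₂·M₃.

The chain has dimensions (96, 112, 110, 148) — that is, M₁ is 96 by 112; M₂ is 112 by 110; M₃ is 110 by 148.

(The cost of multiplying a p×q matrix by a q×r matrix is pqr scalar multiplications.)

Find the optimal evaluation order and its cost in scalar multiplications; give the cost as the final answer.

2745600

(M₁·(M₂·M₃)): cost 3414656.
((M₁·M₂)·M₃): cost 2745600.
Optimal: ((M₁·M₂)·M₃) with cost 2745600.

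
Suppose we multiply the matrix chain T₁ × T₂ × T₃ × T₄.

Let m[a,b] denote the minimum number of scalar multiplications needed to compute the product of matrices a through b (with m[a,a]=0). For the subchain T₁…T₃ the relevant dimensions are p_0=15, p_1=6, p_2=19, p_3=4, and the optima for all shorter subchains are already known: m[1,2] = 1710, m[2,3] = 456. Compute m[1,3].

m[1,3] = min over k∈[1,2] of m[1,k]+m[k+1,3]+p_{0}·p_k·p_{3}.
k=1: 0 + 456 + 15·6·4 = 816; k=2: 1710 + 0 + 15·19·4 = 2850.
Minimum: 816 at k=1.

816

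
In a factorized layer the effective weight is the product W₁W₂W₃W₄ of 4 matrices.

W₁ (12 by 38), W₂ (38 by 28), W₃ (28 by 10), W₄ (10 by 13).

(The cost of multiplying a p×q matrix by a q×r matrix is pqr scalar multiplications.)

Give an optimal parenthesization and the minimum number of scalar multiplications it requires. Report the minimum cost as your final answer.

16760

Adjacent pairs: W₁W₂ = 12·38·28 = 12768; W₂W₃ = 38·28·10 = 10640; W₃W₄ = 28·10·13 = 3640.
Length 3: W₁..W₃: k=1: 0+10640+12·38·10=15200; k=2: 12768+0+12·28·10=16128 → min 15200 | W₂..W₄: k=2: 0+3640+38·28·13=17472; k=3: 10640+0+38·10·13=15580 → min 15580.
Length 4: W₁..W₄: k=1: 0+15580+12·38·13=21508; k=2: 12768+3640+12·28·13=20776; k=3: 15200+0+12·10·13=16760 → min 16760.
Optimal parenthesization: ((W₁(W₂W₃))W₄) with cost 16760.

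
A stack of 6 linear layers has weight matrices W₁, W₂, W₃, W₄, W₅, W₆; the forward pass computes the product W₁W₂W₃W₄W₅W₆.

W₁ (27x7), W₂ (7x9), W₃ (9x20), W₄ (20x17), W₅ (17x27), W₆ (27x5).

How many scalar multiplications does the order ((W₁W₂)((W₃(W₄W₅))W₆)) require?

18171

(W₁W₂): 27×7 by 7×9 → 27×9, cost 27·7·9 = 1701
(W₄W₅): 20×17 by 17×27 → 20×27, cost 20·17·27 = 9180
(W₃(W₄W₅)): 9×20 by 20×27 → 9×27, cost 9·20·27 = 4860; cumulative 14040
((W₃(W₄W₅))W₆): 9×27 by 27×5 → 9×5, cost 9·27·5 = 1215; cumulative 15255
((W₁W₂)((W₃(W₄W₅))W₆)): 27×9 by 9×5 → 27×5, cost 27·9·5 = 1215; cumulative 18171
Total: 18171 scalar multiplications.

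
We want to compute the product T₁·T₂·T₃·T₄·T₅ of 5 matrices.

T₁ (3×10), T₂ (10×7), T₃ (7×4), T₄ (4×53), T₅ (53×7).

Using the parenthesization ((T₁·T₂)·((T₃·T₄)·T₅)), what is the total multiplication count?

(T₁·T₂): 3×10 by 10×7 → 3×7, cost 3·10·7 = 210
(T₃·T₄): 7×4 by 4×53 → 7×53, cost 7·4·53 = 1484
((T₃·T₄)·T₅): 7×53 by 53×7 → 7×7, cost 7·53·7 = 2597; cumulative 4081
((T₁·T₂)·((T₃·T₄)·T₅)): 3×7 by 7×7 → 3×7, cost 3·7·7 = 147; cumulative 4438
Total: 4438 scalar multiplications.

4438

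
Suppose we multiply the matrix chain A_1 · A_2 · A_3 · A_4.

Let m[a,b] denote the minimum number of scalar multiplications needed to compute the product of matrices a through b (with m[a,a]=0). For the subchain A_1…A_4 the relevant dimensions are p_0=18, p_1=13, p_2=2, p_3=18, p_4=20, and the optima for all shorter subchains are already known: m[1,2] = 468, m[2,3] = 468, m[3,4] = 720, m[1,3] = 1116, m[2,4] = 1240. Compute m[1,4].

m[1,4] = min over k∈[1,3] of m[1,k]+m[k+1,4]+p_{0}·p_k·p_{4}.
k=1: 0 + 1240 + 18·13·20 = 5920; k=2: 468 + 720 + 18·2·20 = 1908; k=3: 1116 + 0 + 18·18·20 = 7596.
Minimum: 1908 at k=2.

1908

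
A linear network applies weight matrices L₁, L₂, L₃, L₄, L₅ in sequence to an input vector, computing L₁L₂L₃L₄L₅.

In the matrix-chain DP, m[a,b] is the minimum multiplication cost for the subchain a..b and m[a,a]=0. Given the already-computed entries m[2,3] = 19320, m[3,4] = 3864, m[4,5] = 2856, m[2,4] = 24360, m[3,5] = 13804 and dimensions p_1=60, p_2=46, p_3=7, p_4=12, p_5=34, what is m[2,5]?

36456

m[2,5] = min over k∈[2,4] of m[2,k]+m[k+1,5]+p_{1}·p_k·p_{5}.
k=2: 0 + 13804 + 60·46·34 = 107644; k=3: 19320 + 2856 + 60·7·34 = 36456; k=4: 24360 + 0 + 60·12·34 = 48840.
Minimum: 36456 at k=3.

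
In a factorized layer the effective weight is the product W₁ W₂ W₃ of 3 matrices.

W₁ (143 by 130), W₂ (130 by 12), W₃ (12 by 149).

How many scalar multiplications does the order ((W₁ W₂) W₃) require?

478764

(W₁ W₂): 143×130 by 130×12 → 143×12, cost 143·130·12 = 223080
((W₁ W₂) W₃): 143×12 by 12×149 → 143×149, cost 143·12·149 = 255684; cumulative 478764
Total: 478764 scalar multiplications.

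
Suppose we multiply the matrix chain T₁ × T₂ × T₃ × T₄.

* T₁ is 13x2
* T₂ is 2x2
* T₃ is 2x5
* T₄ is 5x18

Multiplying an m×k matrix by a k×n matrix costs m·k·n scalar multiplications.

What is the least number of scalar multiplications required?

668

Adjacent pairs: T₁T₂ = 13·2·2 = 52; T₂T₃ = 2·2·5 = 20; T₃T₄ = 2·5·18 = 180.
Length 3: T₁..T₃: k=1: 0+20+13·2·5=150; k=2: 52+0+13·2·5=182 → min 150 | T₂..T₄: k=2: 0+180+2·2·18=252; k=3: 20+0+2·5·18=200 → min 200.
Length 4: T₁..T₄: k=1: 0+200+13·2·18=668; k=2: 52+180+13·2·18=700; k=3: 150+0+13·5·18=1320 → min 668.
Optimal order: (T₁ × ((T₂ × T₃) × T₄)) with cost 668.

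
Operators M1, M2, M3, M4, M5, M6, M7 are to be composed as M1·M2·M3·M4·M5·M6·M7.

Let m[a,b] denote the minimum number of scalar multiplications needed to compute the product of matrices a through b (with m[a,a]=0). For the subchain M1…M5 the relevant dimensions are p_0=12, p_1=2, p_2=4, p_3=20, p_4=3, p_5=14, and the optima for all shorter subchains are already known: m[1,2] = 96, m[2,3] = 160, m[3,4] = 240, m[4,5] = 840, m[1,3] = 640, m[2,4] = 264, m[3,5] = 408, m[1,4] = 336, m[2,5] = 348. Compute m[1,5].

m[1,5] = min over k∈[1,4] of m[1,k]+m[k+1,5]+p_{0}·p_k·p_{5}.
k=1: 0 + 348 + 12·2·14 = 684; k=2: 96 + 408 + 12·4·14 = 1176; k=3: 640 + 840 + 12·20·14 = 4840; k=4: 336 + 0 + 12·3·14 = 840.
Minimum: 684 at k=1.

684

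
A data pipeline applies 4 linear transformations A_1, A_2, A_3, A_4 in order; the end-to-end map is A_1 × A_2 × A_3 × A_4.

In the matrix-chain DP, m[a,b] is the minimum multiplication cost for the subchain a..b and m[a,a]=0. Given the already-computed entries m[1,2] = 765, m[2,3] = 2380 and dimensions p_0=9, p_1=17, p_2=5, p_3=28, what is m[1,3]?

2025

m[1,3] = min over k∈[1,2] of m[1,k]+m[k+1,3]+p_{0}·p_k·p_{3}.
k=1: 0 + 2380 + 9·17·28 = 6664; k=2: 765 + 0 + 9·5·28 = 2025.
Minimum: 2025 at k=2.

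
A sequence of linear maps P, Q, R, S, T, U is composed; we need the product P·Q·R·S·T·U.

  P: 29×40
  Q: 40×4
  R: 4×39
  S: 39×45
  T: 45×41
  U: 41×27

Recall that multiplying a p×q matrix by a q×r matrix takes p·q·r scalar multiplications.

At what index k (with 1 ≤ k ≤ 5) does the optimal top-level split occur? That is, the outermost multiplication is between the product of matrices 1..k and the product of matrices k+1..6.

2

Adjacent pairs: PQ = 29·40·4 = 4640; QR = 40·4·39 = 6240; RS = 4·39·45 = 7020; ST = 39·45·41 = 71955; TU = 45·41·27 = 49815.
Length 3: P..R: k=1: 0+6240+29·40·39=51480; k=2: 4640+0+29·4·39=9164 → min 9164 | Q..S: k=2: 0+7020+40·4·45=14220; k=3: 6240+0+40·39·45=76440 → min 14220 | R..T: k=3: 0+71955+4·39·41=78351; k=4: 7020+0+4·45·41=14400 → min 14400 | S..U: k=4: 0+49815+39·45·27=97200; k=5: 71955+0+39·41·27=115128 → min 97200.
Length 4: P..S: k=1: 0+14220+29·40·45=66420; k=2: 4640+7020+29·4·45=16880; k=3: 9164+0+29·39·45=60059 → min 16880 | Q..T: k=2: 0+14400+40·4·41=20960; k=3: 6240+71955+40·39·41=142155; k=4: 14220+0+40·45·41=88020 → min 20960 | R..U: k=3: 0+97200+4·39·27=101412; k=4: 7020+49815+4·45·27=61695; k=5: 14400+0+4·41·27=18828 → min 18828.
Length 5: P..T: k=1: 0+20960+29·40·41=68520; k=2: 4640+14400+29·4·41=23796; k=3: 9164+71955+29·39·41=127490; k=4: 16880+0+29·45·41=70385 → min 23796 | Q..U: k=2: 0+18828+40·4·27=23148; k=3: 6240+97200+40·39·27=145560; k=4: 14220+49815+40·45·27=112635; k=5: 20960+0+40·41·27=65240 → min 23148.
Top-level splits: k=1: (P..P)·(Q..U) → 0+23148+29·40·27 = 54468; k=2: (P..Q)·(R..U) → 4640+18828+29·4·27 = 26600; k=3: (P..R)·(S..U) → 9164+97200+29·39·27 = 136901; k=4: (P..S)·(T..U) → 16880+49815+29·45·27 = 101930; k=5: (P..T)·(U..U) → 23796+0+29·41·27 = 55899.
Best split is after Q, i.e. k = 2.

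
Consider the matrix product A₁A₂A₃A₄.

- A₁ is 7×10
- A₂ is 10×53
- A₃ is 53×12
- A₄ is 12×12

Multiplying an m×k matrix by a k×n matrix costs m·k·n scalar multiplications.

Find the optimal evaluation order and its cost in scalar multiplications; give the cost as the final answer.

Adjacent pairs: A₁A₂ = 7·10·53 = 3710; A₂A₃ = 10·53·12 = 6360; A₃A₄ = 53·12·12 = 7632.
Length 3: A₁..A₃: k=1: 0+6360+7·10·12=7200; k=2: 3710+0+7·53·12=8162 → min 7200 | A₂..A₄: k=2: 0+7632+10·53·12=13992; k=3: 6360+0+10·12·12=7800 → min 7800.
Length 4: A₁..A₄: k=1: 0+7800+7·10·12=8640; k=2: 3710+7632+7·53·12=15794; k=3: 7200+0+7·12·12=8208 → min 8208.
Optimal parenthesization: ((A₁(A₂A₃))A₄) with cost 8208.

8208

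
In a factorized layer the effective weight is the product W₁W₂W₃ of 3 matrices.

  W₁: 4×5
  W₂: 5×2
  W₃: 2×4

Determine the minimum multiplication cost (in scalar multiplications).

Order (W₁(W₂W₃)): (W₂W₃): 5×2 by 2×4 → 5×4, cost 5·2·4 = 40; (W₁(W₂W₃)): 4×5 by 5×4 → 4×4, cost 4·5·4 = 80; cumulative 120. Total 120.
Order ((W₁W₂)W₃): (W₁W₂): 4×5 by 5×2 → 4×2, cost 4·5·2 = 40; ((W₁W₂)W₃): 4×2 by 2×4 → 4×4, cost 4·2·4 = 32; cumulative 72. Total 72.
Minimum: 72.

72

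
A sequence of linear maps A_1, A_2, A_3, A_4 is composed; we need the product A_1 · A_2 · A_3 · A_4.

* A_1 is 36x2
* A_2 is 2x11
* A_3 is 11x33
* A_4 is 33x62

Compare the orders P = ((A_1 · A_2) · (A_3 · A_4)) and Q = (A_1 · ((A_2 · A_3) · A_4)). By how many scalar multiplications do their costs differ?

Order P = ((A_1 · A_2) · (A_3 · A_4)): (A_1 · A_2): 36×2 by 2×11 → 36×11, cost 36·2·11 = 792; (A_3 · A_4): 11×33 by 33×62 → 11×62, cost 11·33·62 = 22506; ((A_1 · A_2) · (A_3 · A_4)): 36×11 by 11×62 → 36×62, cost 36·11·62 = 24552; cumulative 47850. Total 47850.
Order Q = (A_1 · ((A_2 · A_3) · A_4)): (A_2 · A_3): 2×11 by 11×33 → 2×33, cost 2·11·33 = 726; ((A_2 · A_3) · A_4): 2×33 by 33×62 → 2×62, cost 2·33·62 = 4092; cumulative 4818; (A_1 · ((A_2 · A_3) · A_4)): 36×2 by 2×62 → 36×62, cost 36·2·62 = 4464; cumulative 9282. Total 9282.
Difference: |47850 − 9282| = 38568.

38568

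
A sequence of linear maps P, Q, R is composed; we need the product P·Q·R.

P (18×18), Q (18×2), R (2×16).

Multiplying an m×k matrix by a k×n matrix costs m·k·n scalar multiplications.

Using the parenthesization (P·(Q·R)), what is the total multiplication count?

(Q·R): 18×2 by 2×16 → 18×16, cost 18·2·16 = 576
(P·(Q·R)): 18×18 by 18×16 → 18×16, cost 18·18·16 = 5184; cumulative 5760
Total: 5760 scalar multiplications.

5760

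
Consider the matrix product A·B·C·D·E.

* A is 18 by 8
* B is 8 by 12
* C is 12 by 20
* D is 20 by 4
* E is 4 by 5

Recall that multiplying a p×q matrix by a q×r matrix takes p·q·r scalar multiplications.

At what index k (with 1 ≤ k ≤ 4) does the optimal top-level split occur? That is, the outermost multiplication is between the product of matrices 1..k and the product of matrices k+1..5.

1

Adjacent pairs: AB = 18·8·12 = 1728; BC = 8·12·20 = 1920; CD = 12·20·4 = 960; DE = 20·4·5 = 400.
Length 3: A..C: k=1: 0+1920+18·8·20=4800; k=2: 1728+0+18·12·20=6048 → min 4800 | B..D: k=2: 0+960+8·12·4=1344; k=3: 1920+0+8·20·4=2560 → min 1344 | C..E: k=3: 0+400+12·20·5=1600; k=4: 960+0+12·4·5=1200 → min 1200.
Length 4: A..D: k=1: 0+1344+18·8·4=1920; k=2: 1728+960+18·12·4=3552; k=3: 4800+0+18·20·4=6240 → min 1920 | B..E: k=2: 0+1200+8·12·5=1680; k=3: 1920+400+8·20·5=3120; k=4: 1344+0+8·4·5=1504 → min 1504.
Top-level splits: k=1: (A..A)·(B..E) → 0+1504+18·8·5 = 2224; k=2: (A..B)·(C..E) → 1728+1200+18·12·5 = 4008; k=3: (A..C)·(D..E) → 4800+400+18·20·5 = 7000; k=4: (A..D)·(E..E) → 1920+0+18·4·5 = 2280.
Best split is after A, i.e. k = 1.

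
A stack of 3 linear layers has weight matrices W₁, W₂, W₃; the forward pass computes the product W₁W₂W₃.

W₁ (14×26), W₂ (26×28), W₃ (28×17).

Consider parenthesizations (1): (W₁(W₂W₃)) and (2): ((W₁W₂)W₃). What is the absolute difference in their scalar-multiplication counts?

1708

Order (1) = (W₁(W₂W₃)): (W₂W₃): 26×28 by 28×17 → 26×17, cost 26·28·17 = 12376; (W₁(W₂W₃)): 14×26 by 26×17 → 14×17, cost 14·26·17 = 6188; cumulative 18564. Total 18564.
Order (2) = ((W₁W₂)W₃): (W₁W₂): 14×26 by 26×28 → 14×28, cost 14·26·28 = 10192; ((W₁W₂)W₃): 14×28 by 28×17 → 14×17, cost 14·28·17 = 6664; cumulative 16856. Total 16856.
Difference: |18564 − 16856| = 1708.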